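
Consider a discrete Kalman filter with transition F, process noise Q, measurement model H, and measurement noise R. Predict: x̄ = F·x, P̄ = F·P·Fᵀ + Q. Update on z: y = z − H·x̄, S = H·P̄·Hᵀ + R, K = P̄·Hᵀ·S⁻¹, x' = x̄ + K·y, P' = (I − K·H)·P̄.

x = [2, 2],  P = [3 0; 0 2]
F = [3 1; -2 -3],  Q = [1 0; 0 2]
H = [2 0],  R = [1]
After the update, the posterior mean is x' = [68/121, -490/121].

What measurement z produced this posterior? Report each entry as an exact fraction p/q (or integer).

x̄ = F·x = [8, -10]
P̄ = F·P·Fᵀ + Q = [30 -24; -24 32]
S = H·P̄·Hᵀ + R = [121]
K = P̄·Hᵀ·S⁻¹ = [60/121; -48/121]
x' − x̄ = [-900/121, 720/121] = K·y
y = (KᵀK)⁻¹·Kᵀ·(x' − x̄) = [-15]
z = y + H·x̄ = [-15] + [16] = [1]

z = [1]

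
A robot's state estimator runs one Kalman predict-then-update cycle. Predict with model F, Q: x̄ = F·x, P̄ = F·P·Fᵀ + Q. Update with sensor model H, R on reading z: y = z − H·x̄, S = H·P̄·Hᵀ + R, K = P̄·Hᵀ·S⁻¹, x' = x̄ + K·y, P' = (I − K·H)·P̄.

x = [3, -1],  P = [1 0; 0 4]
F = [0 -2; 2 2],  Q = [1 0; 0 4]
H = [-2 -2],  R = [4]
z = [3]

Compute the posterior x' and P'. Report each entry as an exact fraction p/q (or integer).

x̄ = F·x = [2, 4]
P̄ = F·P·Fᵀ + Q = [17 -16; -16 24]
y = z − H·x̄ = [15]
S = H·P̄·Hᵀ + R = [40]
K = P̄·Hᵀ·S⁻¹ = [-1/20; -2/5]
x' = x̄ + K·y = [5/4, -2]
P' = (I − K·H)·P̄ = [169/10 -84/5; -84/5 88/5]

x' = [5/4, -2]
P' = [169/10 -84/5; -84/5 88/5]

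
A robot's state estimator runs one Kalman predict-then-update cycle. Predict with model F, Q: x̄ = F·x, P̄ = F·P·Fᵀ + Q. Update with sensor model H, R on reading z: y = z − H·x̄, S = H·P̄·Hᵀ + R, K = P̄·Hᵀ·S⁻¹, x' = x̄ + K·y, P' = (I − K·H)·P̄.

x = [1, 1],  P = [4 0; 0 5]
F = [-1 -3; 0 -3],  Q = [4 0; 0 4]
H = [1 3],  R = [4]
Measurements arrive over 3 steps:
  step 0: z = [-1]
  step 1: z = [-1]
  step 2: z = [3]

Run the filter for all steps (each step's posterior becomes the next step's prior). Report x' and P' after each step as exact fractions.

step 0: x' = [-17/16, 0], P' = [335/48 -2; -2 1]
step 1: x' = [1163/1411, -4158/7055], P' = [8491/1411 -2613/1411; -2613/1411 7043/7055]
step 2: x' = [577799/1053507, 22858/27013], P' = [5982040/1053507 -46744/27013; -46744/27013 25804/27013]

step 0: x̄ = F·x = [-4, -3]
step 0: P̄ = F·P·Fᵀ + Q = [53 45; 45 49]
step 0: y = z − H·x̄ = [12]
step 0: S = H·P̄·Hᵀ + R = [768]
step 0: K = P̄·Hᵀ·S⁻¹ = [47/192; 1/4]
step 0: x' = x̄ + K·y = [-17/16, 0]
step 0: P' = (I − K·H)·P̄ = [335/48 -2; -2 1]
step 1: x̄ = F·x = [17/16, 0]
step 1: P̄ = F·P·Fᵀ + Q = [383/48 3; 3 13]
step 1: y = z − H·x̄ = [-33/16]
step 1: S = H·P̄·Hᵀ + R = [7055/48]
step 1: K = P̄·Hᵀ·S⁻¹ = [163/1411; 2016/7055]
step 1: x' = x̄ + K·y = [1163/1411, -4158/7055]
step 1: P' = (I − K·H)·P̄ = [8491/1411 -2613/1411; -2613/1411 7043/7055]
step 2: x̄ = F·x = [6659/7055, 12474/7055]
step 2: P̄ = F·P·Fᵀ + Q = [55672/7055 24192/7055; 24192/7055 91607/7055]
step 2: y = z − H·x̄ = [-1348/415]
step 2: S = H·P̄·Hᵀ + R = [61971/415]
step 2: K = P̄·Hᵀ·S⁻¹ = [7544/61971; 451/1589]
step 2: x' = x̄ + K·y = [577799/1053507, 22858/27013]
step 2: P' = (I − K·H)·P̄ = [5982040/1053507 -46744/27013; -46744/27013 25804/27013]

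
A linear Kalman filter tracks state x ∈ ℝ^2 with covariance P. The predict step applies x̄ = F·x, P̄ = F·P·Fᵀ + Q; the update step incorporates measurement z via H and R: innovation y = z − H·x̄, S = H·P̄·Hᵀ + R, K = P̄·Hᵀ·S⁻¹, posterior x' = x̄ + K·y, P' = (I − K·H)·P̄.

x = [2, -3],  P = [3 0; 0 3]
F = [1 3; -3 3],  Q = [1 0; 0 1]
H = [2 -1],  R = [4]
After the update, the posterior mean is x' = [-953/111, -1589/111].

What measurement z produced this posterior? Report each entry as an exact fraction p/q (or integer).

x̄ = F·x = [-7, -15]
P̄ = F·P·Fᵀ + Q = [31 18; 18 55]
S = H·P̄·Hᵀ + R = [111]
K = P̄·Hᵀ·S⁻¹ = [44/111; -19/111]
x' − x̄ = [-176/111, 76/111] = K·y
y = (KᵀK)⁻¹·Kᵀ·(x' − x̄) = [-4]
z = y + H·x̄ = [-4] + [1] = [-3]

z = [-3]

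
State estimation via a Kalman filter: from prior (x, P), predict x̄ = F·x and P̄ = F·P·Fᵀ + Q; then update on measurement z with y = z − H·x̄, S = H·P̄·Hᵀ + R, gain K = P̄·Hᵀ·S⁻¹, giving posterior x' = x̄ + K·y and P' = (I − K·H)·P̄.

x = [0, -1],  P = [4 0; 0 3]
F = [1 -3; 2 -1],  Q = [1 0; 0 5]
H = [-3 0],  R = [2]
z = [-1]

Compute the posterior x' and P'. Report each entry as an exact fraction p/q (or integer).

x̄ = F·x = [3, 1]
P̄ = F·P·Fᵀ + Q = [32 17; 17 24]
y = z − H·x̄ = [8]
S = H·P̄·Hᵀ + R = [290]
K = P̄·Hᵀ·S⁻¹ = [-48/145; -51/290]
x' = x̄ + K·y = [51/145, -59/145]
P' = (I − K·H)·P̄ = [32/145 17/145; 17/145 4359/290]

x' = [51/145, -59/145]
P' = [32/145 17/145; 17/145 4359/290]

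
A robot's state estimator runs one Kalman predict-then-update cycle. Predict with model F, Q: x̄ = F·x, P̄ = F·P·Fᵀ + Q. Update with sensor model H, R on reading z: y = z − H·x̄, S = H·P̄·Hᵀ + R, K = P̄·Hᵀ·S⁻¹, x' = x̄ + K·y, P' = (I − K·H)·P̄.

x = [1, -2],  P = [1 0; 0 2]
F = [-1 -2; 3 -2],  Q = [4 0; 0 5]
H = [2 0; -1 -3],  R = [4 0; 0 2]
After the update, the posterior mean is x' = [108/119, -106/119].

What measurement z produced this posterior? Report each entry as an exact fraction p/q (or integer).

x̄ = F·x = [3, 7]
P̄ = F·P·Fᵀ + Q = [13 5; 5 22]
S = H·P̄·Hᵀ + R = [56 -56; -56 243]
K = P̄·Hᵀ·S⁻¹ = [2375/5236 -2/187; -773/5236 -61/187]
x' − x̄ = [-249/119, -939/119] = K·y
y = (KᵀK)⁻¹·Kᵀ·(x' − x̄) = [-4, 26]
z = y + H·x̄ = [-4, 26] + [6, -24] = [2, 2]

z = [2, 2]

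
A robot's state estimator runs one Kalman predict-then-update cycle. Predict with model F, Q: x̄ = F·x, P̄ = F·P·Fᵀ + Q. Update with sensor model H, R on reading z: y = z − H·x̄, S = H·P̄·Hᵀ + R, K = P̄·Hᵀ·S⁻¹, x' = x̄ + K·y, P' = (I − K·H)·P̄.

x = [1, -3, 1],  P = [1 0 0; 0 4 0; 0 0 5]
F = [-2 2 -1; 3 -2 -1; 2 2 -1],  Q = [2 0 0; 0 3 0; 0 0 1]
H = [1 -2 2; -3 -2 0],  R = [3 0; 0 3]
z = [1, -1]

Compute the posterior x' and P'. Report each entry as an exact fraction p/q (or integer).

x̄ = F·x = [-9, 8, -5]
P̄ = F·P·Fᵀ + Q = [27 -17 17; -17 33 -5; 17 -5 26]
y = z − H·x̄ = [36, -12]
S = H·P̄·Hᵀ + R = [442 -99; -99 174]
K = P̄·Hᵀ·S⁻¹ = [3959/22369 -11369/67107; -5889/22369 -5279/22369; 3229/22369 -10301/67107]
x' = x̄ + K·y = [-13321/22369, 30296/22369, 45603/22369]
P' = (I − K·H)·P̄ = [149231/67107 -68931/22369 -263593/67107; -68931/22369 111315/22369 136947/22369; -263593/67107 136947/22369 557168/67107]

x' = [-13321/22369, 30296/22369, 45603/22369]
P' = [149231/67107 -68931/22369 -263593/67107; -68931/22369 111315/22369 136947/22369; -263593/67107 136947/22369 557168/67107]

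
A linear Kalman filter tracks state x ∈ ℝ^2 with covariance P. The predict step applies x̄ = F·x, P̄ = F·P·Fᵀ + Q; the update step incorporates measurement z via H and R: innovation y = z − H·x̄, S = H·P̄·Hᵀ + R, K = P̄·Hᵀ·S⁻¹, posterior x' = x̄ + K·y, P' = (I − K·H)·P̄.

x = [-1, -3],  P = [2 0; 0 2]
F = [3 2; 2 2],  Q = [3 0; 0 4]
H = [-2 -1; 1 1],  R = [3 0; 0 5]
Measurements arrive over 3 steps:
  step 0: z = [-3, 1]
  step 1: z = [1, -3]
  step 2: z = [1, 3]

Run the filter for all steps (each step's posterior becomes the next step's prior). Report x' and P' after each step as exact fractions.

step 0: x' = [343/257, -36/257], P' = [625/514 -340/257; -340/257 740/257]
step 1: x' = [40489/268187, -397570/268187], P' = [331889/268187 -376174/268187; -376174/268187 817244/268187]
step 2: x' = [-56496411/139715179, 82201958/139715179], P' = [173253550/139715179 -196988750/139715179; -196988750/139715179 428186620/139715179]

step 0: x̄ = F·x = [-9, -8]
step 0: P̄ = F·P·Fᵀ + Q = [29 20; 20 20]
step 0: y = z − H·x̄ = [-29, 18]
step 0: S = H·P̄·Hᵀ + R = [219 -138; -138 94]
step 0: K = P̄·Hᵀ·S⁻¹ = [-95/257 -11/514; -20/257 80/257]
step 0: x' = x̄ + K·y = [343/257, -36/257]
step 0: P' = (I − K·H)·P̄ = [625/514 -340/257; -340/257 740/257]
step 1: x̄ = F·x = [957/257, 614/257]
step 1: P̄ = F·P·Fᵀ + Q = [4927/514 1435/257; 1435/257 2518/257]
step 1: y = z − H·x̄ = [2785/257, -2342/257]
step 1: S = H·P̄·Hᵀ + R = [18883/257 -11750/257; -11750/257 18273/514]
step 1: K = P̄·Hᵀ·S⁻¹ = [-95868/268187 -8857/268187; -21632/268187 88214/268187]
step 1: x' = x̄ + K·y = [40489/268187, -397570/268187]
step 1: P' = (I − K·H)·P̄ = [331889/268187 -376174/268187; -376174/268187 817244/268187]
step 2: x̄ = F·x = [-673673/268187, -714162/268187]
step 2: P̄ = F·P·Fᵀ + Q = [2546450/268187 1498570/268187; 1498570/268187 2659888/268187]
step 2: y = z − H·x̄ = [-1793321/268187, 2192396/268187]
step 2: S = H·P̄·Hᵀ + R = [19644529/268187 -12248498/268187; -12248498/268187 9544413/268187]
step 2: K = P̄·Hᵀ·S⁻¹ = [-49839450/139715179 -4747040/139715179; -11403040/139715179 46239574/139715179]
step 2: x' = x̄ + K·y = [-56496411/139715179, 82201958/139715179]
step 2: P' = (I − K·H)·P̄ = [173253550/139715179 -196988750/139715179; -196988750/139715179 428186620/139715179]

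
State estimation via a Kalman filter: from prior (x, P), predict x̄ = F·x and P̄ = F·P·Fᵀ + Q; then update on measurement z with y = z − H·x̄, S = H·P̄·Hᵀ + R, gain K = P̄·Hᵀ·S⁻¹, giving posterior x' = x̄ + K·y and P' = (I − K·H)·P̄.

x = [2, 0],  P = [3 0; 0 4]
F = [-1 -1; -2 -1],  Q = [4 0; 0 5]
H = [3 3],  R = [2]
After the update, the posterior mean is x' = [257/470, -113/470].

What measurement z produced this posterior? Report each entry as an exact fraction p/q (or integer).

z = [1]

x̄ = F·x = [-2, -4]
P̄ = F·P·Fᵀ + Q = [11 10; 10 21]
S = H·P̄·Hᵀ + R = [470]
K = P̄·Hᵀ·S⁻¹ = [63/470; 93/470]
x' − x̄ = [1197/470, 1767/470] = K·y
y = (KᵀK)⁻¹·Kᵀ·(x' − x̄) = [19]
z = y + H·x̄ = [19] + [-18] = [1]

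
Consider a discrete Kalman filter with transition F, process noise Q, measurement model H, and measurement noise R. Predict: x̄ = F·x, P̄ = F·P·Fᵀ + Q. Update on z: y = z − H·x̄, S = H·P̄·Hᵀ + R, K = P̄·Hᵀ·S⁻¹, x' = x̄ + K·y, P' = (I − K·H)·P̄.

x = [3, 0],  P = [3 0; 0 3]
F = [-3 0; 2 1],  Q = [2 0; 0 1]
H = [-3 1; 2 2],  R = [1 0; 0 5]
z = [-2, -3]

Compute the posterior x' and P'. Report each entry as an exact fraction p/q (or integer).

x' = [1867/10926, -7513/5463]
P' = [1405/10926 725/5463; 725/5463 3470/5463]

x̄ = F·x = [-9, 6]
P̄ = F·P·Fᵀ + Q = [29 -18; -18 16]
y = z − H·x̄ = [-35, 3]
S = H·P̄·Hᵀ + R = [386 -70; -70 41]
K = P̄·Hᵀ·S⁻¹ = [-2765/10926 571/5463; 1295/5463 1678/5463]
x' = x̄ + K·y = [1867/10926, -7513/5463]
P' = (I − K·H)·P̄ = [1405/10926 725/5463; 725/5463 3470/5463]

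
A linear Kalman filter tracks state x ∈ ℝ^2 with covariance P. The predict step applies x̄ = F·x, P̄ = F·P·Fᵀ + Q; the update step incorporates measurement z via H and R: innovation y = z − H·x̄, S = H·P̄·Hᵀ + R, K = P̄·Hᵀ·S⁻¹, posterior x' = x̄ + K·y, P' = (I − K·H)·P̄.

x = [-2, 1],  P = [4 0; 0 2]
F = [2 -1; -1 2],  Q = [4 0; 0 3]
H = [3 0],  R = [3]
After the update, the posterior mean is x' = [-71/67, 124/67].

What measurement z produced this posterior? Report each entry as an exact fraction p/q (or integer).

z = [-3]

x̄ = F·x = [-5, 4]
P̄ = F·P·Fᵀ + Q = [22 -12; -12 15]
S = H·P̄·Hᵀ + R = [201]
K = P̄·Hᵀ·S⁻¹ = [22/67; -12/67]
x' − x̄ = [264/67, -144/67] = K·y
y = (KᵀK)⁻¹·Kᵀ·(x' − x̄) = [12]
z = y + H·x̄ = [12] + [-15] = [-3]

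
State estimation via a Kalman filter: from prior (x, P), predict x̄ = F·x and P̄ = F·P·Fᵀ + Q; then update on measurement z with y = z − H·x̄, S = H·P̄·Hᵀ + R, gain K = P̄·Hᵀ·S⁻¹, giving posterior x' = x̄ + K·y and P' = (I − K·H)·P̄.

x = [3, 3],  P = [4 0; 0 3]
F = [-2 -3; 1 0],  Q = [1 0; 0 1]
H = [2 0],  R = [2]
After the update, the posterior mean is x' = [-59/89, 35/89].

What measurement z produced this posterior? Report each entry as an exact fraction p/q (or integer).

z = [-1]

x̄ = F·x = [-15, 3]
P̄ = F·P·Fᵀ + Q = [44 -8; -8 5]
S = H·P̄·Hᵀ + R = [178]
K = P̄·Hᵀ·S⁻¹ = [44/89; -8/89]
x' − x̄ = [1276/89, -232/89] = K·y
y = (KᵀK)⁻¹·Kᵀ·(x' − x̄) = [29]
z = y + H·x̄ = [29] + [-30] = [-1]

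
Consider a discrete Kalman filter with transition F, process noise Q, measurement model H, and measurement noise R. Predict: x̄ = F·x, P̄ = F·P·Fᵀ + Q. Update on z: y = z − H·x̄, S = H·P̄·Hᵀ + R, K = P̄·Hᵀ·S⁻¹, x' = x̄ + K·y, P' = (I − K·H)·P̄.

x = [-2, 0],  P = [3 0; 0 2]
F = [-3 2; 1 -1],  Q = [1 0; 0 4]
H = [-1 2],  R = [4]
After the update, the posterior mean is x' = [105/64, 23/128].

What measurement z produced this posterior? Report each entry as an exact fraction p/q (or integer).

x̄ = F·x = [6, -2]
P̄ = F·P·Fᵀ + Q = [36 -13; -13 9]
S = H·P̄·Hᵀ + R = [128]
K = P̄·Hᵀ·S⁻¹ = [-31/64; 31/128]
x' − x̄ = [-279/64, 279/128] = K·y
y = (KᵀK)⁻¹·Kᵀ·(x' − x̄) = [9]
z = y + H·x̄ = [9] + [-10] = [-1]

z = [-1]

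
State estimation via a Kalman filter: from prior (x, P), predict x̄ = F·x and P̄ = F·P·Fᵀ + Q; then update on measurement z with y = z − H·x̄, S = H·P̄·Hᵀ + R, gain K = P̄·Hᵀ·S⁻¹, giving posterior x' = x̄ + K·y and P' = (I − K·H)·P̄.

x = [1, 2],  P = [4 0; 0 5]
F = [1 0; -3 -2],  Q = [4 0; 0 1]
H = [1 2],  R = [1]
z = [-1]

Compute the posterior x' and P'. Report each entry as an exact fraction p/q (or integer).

x̄ = F·x = [1, -7]
P̄ = F·P·Fᵀ + Q = [8 -12; -12 57]
y = z − H·x̄ = [12]
S = H·P̄·Hᵀ + R = [189]
K = P̄·Hᵀ·S⁻¹ = [-16/189; 34/63]
x' = x̄ + K·y = [-1/63, -11/21]
P' = (I − K·H)·P̄ = [1256/189 -212/63; -212/63 41/21]

x' = [-1/63, -11/21]
P' = [1256/189 -212/63; -212/63 41/21]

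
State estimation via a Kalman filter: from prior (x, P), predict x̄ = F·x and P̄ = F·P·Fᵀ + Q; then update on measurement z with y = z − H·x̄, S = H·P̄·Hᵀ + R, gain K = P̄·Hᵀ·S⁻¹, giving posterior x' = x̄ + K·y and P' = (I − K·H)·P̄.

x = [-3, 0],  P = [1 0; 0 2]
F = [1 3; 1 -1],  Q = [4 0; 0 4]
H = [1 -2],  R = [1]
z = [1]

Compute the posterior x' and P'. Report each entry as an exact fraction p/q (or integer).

x' = [-47/12, -89/36]
P' = [63/8 89/24; 89/24 143/72]

x̄ = F·x = [-3, -3]
P̄ = F·P·Fᵀ + Q = [23 -5; -5 7]
y = z − H·x̄ = [-2]
S = H·P̄·Hᵀ + R = [72]
K = P̄·Hᵀ·S⁻¹ = [11/24; -19/72]
x' = x̄ + K·y = [-47/12, -89/36]
P' = (I − K·H)·P̄ = [63/8 89/24; 89/24 143/72]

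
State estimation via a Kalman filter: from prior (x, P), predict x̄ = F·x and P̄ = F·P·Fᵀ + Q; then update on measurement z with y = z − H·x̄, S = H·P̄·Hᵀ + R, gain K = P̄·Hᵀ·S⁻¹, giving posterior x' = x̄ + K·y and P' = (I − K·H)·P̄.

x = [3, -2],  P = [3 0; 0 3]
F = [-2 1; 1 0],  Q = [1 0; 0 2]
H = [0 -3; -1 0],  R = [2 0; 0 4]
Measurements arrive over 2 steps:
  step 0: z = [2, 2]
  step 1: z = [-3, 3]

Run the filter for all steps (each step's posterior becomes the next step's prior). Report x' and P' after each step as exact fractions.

step 0: x̄ = F·x = [-8, 3]
step 0: P̄ = F·P·Fᵀ + Q = [16 -6; -6 5]
step 0: y = z − H·x̄ = [11, -6]
step 0: S = H·P̄·Hᵀ + R = [47 -18; -18 20]
step 0: K = P̄·Hᵀ·S⁻¹ = [9/77 -107/154; -24/77 3/154]
step 0: x' = x̄ + K·y = [-28/11, -6/11]
step 0: P' = (I − K·H)·P̄ = [214/77 -6/77; -6/77 16/77]
step 1: x̄ = F·x = [50/11, -28/11]
step 1: P̄ = F·P·Fᵀ + Q = [139/11 -62/11; -62/11 368/77]
step 1: y = z − H·x̄ = [-117/11, 83/11]
step 1: S = H·P̄·Hᵀ + R = [3466/77 -186/11; -186/11 183/11]
step 1: K = P̄·Hᵀ·S⁻¹ = [868/5941 -10891/17823; -1838/5941 434/17823]
step 1: x' = x̄ + K·y = [-28861/17823, 16556/17823]
step 1: P' = (I − K·H)·P̄ = [43564/17823 -1736/17823; -1736/17823 3676/17823]

step 0: x' = [-28/11, -6/11], P' = [214/77 -6/77; -6/77 16/77]
step 1: x' = [-28861/17823, 16556/17823], P' = [43564/17823 -1736/17823; -1736/17823 3676/17823]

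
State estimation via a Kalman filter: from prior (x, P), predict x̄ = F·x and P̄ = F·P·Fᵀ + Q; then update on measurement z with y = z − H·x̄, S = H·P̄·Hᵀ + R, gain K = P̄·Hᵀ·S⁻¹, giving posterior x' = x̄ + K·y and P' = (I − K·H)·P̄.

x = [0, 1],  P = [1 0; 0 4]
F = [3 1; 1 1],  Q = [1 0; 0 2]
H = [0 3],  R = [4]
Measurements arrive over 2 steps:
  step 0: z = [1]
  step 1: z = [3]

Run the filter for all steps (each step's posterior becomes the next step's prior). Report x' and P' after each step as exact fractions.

step 0: x̄ = F·x = [1, 1]
step 0: P̄ = F·P·Fᵀ + Q = [14 7; 7 7]
step 0: y = z − H·x̄ = [-2]
step 0: S = H·P̄·Hᵀ + R = [67]
step 0: K = P̄·Hᵀ·S⁻¹ = [21/67; 21/67]
step 0: x' = x̄ + K·y = [25/67, 25/67]
step 0: P' = (I − K·H)·P̄ = [497/67 28/67; 28/67 28/67]
step 1: x̄ = F·x = [100/67, 50/67]
step 1: P̄ = F·P·Fᵀ + Q = [4736/67 1631/67; 1631/67 715/67]
step 1: y = z − H·x̄ = [51/67]
step 1: S = H·P̄·Hᵀ + R = [6703/67]
step 1: K = P̄·Hᵀ·S⁻¹ = [4893/6703; 2145/6703]
step 1: x' = x̄ + K·y = [13729/6703, 6635/6703]
step 1: P' = (I − K·H)·P̄ = [116477/6703 6524/6703; 6524/6703 2860/6703]

step 0: x' = [25/67, 25/67], P' = [497/67 28/67; 28/67 28/67]
step 1: x' = [13729/6703, 6635/6703], P' = [116477/6703 6524/6703; 6524/6703 2860/6703]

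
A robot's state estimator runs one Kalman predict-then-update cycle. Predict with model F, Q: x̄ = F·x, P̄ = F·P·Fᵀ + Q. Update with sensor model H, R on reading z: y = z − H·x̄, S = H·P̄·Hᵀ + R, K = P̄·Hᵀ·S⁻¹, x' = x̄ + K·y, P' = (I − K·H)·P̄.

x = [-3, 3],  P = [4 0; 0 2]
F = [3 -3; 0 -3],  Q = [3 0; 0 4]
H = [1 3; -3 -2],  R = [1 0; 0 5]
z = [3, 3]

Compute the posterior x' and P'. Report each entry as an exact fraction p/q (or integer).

x' = [-34731/16069, 27103/16069]
P' = [15285/16069 -6480/16069; -6480/16069 13130/48207]

x̄ = F·x = [-18, -9]
P̄ = F·P·Fᵀ + Q = [57 18; 18 22]
y = z − H·x̄ = [48, -69]
S = H·P̄·Hᵀ + R = [364 -501; -501 822]
K = P̄·Hᵀ·S⁻¹ = [-4155/16069 -6579/16069; 6650/16069 6412/48207]
x' = x̄ + K·y = [-34731/16069, 27103/16069]
P' = (I − K·H)·P̄ = [15285/16069 -6480/16069; -6480/16069 13130/48207]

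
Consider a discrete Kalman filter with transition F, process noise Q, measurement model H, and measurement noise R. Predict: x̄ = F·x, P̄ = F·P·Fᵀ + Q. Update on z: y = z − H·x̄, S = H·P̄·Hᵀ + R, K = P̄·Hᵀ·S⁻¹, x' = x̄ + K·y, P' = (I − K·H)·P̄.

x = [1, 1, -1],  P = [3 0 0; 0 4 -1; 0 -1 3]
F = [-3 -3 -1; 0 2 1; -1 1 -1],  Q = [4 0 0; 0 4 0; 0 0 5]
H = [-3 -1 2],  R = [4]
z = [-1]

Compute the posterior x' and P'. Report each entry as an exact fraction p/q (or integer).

x̄ = F·x = [-5, 1, 1]
P̄ = F·P·Fᵀ + Q = [64 -22 -2; -22 19 6; -2 6 17]
y = z − H·x̄ = [-17]
S = H·P̄·Hᵀ + R = [535]
K = P̄·Hᵀ·S⁻¹ = [-174/535; 59/535; 34/535]
x' = x̄ + K·y = [283/535, -468/535, -43/535]
P' = (I − K·H)·P̄ = [3964/535 -1504/535 4846/535; -1504/535 6684/535 1204/535; 4846/535 1204/535 7939/535]

x' = [283/535, -468/535, -43/535]
P' = [3964/535 -1504/535 4846/535; -1504/535 6684/535 1204/535; 4846/535 1204/535 7939/535]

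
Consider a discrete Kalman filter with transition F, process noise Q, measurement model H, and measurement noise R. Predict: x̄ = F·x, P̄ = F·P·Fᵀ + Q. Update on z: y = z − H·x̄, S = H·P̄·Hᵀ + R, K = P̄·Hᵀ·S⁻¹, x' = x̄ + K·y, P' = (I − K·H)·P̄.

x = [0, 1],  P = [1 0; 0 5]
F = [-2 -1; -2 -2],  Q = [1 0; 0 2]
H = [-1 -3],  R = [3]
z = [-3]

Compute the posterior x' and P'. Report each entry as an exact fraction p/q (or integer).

x̄ = F·x = [-1, -2]
P̄ = F·P·Fᵀ + Q = [10 14; 14 26]
y = z − H·x̄ = [-10]
S = H·P̄·Hᵀ + R = [331]
K = P̄·Hᵀ·S⁻¹ = [-52/331; -92/331]
x' = x̄ + K·y = [189/331, 258/331]
P' = (I − K·H)·P̄ = [606/331 -150/331; -150/331 142/331]

x' = [189/331, 258/331]
P' = [606/331 -150/331; -150/331 142/331]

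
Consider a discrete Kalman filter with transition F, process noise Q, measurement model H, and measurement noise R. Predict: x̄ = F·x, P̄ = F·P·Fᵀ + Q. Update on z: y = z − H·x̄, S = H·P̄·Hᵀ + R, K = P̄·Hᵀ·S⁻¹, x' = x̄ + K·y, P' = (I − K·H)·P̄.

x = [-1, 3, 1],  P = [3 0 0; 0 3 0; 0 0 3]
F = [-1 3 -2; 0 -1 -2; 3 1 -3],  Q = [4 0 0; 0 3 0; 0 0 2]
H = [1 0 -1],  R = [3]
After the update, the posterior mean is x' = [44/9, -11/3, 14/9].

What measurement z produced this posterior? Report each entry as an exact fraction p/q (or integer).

x̄ = F·x = [8, -5, -3]
P̄ = F·P·Fᵀ + Q = [46 3 18; 3 18 15; 18 15 59]
S = H·P̄·Hᵀ + R = [72]
K = P̄·Hᵀ·S⁻¹ = [7/18; -1/6; -41/72]
x' − x̄ = [-28/9, 4/3, 41/9] = K·y
y = (KᵀK)⁻¹·Kᵀ·(x' − x̄) = [-8]
z = y + H·x̄ = [-8] + [11] = [3]

z = [3]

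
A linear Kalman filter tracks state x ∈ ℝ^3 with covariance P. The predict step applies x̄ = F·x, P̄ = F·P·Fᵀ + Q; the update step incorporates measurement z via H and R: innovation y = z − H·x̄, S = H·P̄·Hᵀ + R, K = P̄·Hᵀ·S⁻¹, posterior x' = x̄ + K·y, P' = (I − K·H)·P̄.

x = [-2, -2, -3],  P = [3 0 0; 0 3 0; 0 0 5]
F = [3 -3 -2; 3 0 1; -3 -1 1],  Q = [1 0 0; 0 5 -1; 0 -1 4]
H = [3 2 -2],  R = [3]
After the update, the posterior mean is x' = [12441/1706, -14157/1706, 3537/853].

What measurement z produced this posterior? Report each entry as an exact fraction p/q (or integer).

x̄ = F·x = [6, -9, 5]
P̄ = F·P·Fᵀ + Q = [75 17 -28; 17 37 -23; -28 -23 39]
S = H·P̄·Hᵀ + R = [1706]
K = P̄·Hᵀ·S⁻¹ = [315/1706; 171/1706; -104/853]
x' − x̄ = [2205/1706, 1197/1706, -728/853] = K·y
y = (KᵀK)⁻¹·Kᵀ·(x' − x̄) = [7]
z = y + H·x̄ = [7] + [-10] = [-3]

z = [-3]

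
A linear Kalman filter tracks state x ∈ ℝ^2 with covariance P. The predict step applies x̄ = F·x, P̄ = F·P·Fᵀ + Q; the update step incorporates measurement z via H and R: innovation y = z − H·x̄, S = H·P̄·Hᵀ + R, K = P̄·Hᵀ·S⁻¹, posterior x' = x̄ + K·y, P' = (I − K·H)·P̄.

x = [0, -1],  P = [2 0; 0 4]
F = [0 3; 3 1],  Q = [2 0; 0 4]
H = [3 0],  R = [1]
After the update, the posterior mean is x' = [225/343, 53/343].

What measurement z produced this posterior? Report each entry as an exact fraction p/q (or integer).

x̄ = F·x = [-3, -1]
P̄ = F·P·Fᵀ + Q = [38 12; 12 26]
S = H·P̄·Hᵀ + R = [343]
K = P̄·Hᵀ·S⁻¹ = [114/343; 36/343]
x' − x̄ = [1254/343, 396/343] = K·y
y = (KᵀK)⁻¹·Kᵀ·(x' − x̄) = [11]
z = y + H·x̄ = [11] + [-9] = [2]

z = [2]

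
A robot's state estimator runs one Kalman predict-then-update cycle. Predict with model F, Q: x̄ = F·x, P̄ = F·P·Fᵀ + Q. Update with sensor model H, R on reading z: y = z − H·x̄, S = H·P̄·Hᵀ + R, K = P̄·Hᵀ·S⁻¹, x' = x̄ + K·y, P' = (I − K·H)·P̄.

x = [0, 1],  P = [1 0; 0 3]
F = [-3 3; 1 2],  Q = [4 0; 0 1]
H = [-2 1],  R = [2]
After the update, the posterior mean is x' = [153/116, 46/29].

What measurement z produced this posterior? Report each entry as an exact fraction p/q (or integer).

x̄ = F·x = [3, 2]
P̄ = F·P·Fᵀ + Q = [40 15; 15 14]
S = H·P̄·Hᵀ + R = [116]
K = P̄·Hᵀ·S⁻¹ = [-65/116; -4/29]
x' − x̄ = [-195/116, -12/29] = K·y
y = (KᵀK)⁻¹·Kᵀ·(x' − x̄) = [3]
z = y + H·x̄ = [3] + [-4] = [-1]

z = [-1]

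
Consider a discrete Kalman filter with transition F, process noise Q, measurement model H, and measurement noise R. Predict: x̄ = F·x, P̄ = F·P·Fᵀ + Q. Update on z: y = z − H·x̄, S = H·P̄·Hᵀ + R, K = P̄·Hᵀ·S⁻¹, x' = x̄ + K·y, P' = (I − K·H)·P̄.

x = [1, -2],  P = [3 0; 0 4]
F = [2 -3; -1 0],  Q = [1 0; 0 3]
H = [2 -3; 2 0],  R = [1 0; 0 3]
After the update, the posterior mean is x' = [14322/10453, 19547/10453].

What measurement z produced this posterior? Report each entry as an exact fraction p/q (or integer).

z = [-3, 3]

x̄ = F·x = [8, -1]
P̄ = F·P·Fᵀ + Q = [49 -6; -6 6]
S = H·P̄·Hᵀ + R = [323 232; 232 199]
K = P̄·Hᵀ·S⁻¹ = [348/10453 4742/10453; -3186/10453 3084/10453]
x' − x̄ = [-69302/10453, 30000/10453] = K·y
y = (KᵀK)⁻¹·Kᵀ·(x' − x̄) = [-22, -13]
z = y + H·x̄ = [-22, -13] + [19, 16] = [-3, 3]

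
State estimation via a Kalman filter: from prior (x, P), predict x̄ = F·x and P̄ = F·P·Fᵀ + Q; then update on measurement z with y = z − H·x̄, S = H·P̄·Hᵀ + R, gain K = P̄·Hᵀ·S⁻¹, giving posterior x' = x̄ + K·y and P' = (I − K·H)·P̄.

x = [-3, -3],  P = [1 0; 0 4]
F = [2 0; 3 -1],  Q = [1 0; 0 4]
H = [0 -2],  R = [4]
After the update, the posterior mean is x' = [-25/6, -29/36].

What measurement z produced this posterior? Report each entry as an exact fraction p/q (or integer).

z = [1]

x̄ = F·x = [-6, -6]
P̄ = F·P·Fᵀ + Q = [5 6; 6 17]
S = H·P̄·Hᵀ + R = [72]
K = P̄·Hᵀ·S⁻¹ = [-1/6; -17/36]
x' − x̄ = [11/6, 187/36] = K·y
y = (KᵀK)⁻¹·Kᵀ·(x' − x̄) = [-11]
z = y + H·x̄ = [-11] + [12] = [1]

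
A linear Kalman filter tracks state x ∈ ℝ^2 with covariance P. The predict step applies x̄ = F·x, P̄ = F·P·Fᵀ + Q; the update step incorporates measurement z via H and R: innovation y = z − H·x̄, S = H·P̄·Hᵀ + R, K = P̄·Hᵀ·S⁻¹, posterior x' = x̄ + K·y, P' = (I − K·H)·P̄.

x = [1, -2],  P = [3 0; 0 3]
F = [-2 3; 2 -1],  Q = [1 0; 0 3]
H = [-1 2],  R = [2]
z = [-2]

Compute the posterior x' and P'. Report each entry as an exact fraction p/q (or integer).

x' = [-6/11, -13/11]
P' = [598/99 86/33; 86/33 35/22]

x̄ = F·x = [-8, 4]
P̄ = F·P·Fᵀ + Q = [40 -21; -21 18]
y = z − H·x̄ = [-18]
S = H·P̄·Hᵀ + R = [198]
K = P̄·Hᵀ·S⁻¹ = [-41/99; 19/66]
x' = x̄ + K·y = [-6/11, -13/11]
P' = (I − K·H)·P̄ = [598/99 86/33; 86/33 35/22]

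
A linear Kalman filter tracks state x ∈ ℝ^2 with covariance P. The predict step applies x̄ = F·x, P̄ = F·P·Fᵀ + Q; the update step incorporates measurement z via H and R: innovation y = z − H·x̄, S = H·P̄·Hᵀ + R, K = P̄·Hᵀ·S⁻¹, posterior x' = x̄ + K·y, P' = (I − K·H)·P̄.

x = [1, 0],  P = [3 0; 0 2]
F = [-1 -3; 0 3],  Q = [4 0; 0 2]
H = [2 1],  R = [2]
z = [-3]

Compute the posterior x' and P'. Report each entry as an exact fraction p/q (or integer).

x' = [-41/25, 8/25]
P' = [113/25 -194/25; -194/25 372/25]

x̄ = F·x = [-1, 0]
P̄ = F·P·Fᵀ + Q = [25 -18; -18 20]
y = z − H·x̄ = [-1]
S = H·P̄·Hᵀ + R = [50]
K = P̄·Hᵀ·S⁻¹ = [16/25; -8/25]
x' = x̄ + K·y = [-41/25, 8/25]
P' = (I − K·H)·P̄ = [113/25 -194/25; -194/25 372/25]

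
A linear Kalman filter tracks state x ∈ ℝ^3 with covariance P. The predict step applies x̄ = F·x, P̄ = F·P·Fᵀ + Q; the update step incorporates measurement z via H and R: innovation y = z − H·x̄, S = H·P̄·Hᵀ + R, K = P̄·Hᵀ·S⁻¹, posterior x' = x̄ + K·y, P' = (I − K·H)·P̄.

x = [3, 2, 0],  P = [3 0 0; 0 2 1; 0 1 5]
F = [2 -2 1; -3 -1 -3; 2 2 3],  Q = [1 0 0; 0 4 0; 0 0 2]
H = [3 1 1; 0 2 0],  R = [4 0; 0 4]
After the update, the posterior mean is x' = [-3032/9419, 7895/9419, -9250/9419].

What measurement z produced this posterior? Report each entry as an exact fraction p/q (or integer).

x̄ = F·x = [2, -11, 10]
P̄ = F·P·Fᵀ + Q = [22 -24 15; -24 84 -76; 15 -76 79]
S = H·P̄·Hᵀ + R = [159 -128; -128 340]
K = P̄·Hᵀ·S⁻¹ = [3309/9419 -84/9419; -64/9419 4630/9419; -784/9419 -4506/9419]
x' − x̄ = [-21870/9419, 111504/9419, -103440/9419] = K·y
y = (KᵀK)⁻¹·Kᵀ·(x' − x̄) = [-6, 24]
z = y + H·x̄ = [-6, 24] + [5, -22] = [-1, 2]

z = [-1, 2]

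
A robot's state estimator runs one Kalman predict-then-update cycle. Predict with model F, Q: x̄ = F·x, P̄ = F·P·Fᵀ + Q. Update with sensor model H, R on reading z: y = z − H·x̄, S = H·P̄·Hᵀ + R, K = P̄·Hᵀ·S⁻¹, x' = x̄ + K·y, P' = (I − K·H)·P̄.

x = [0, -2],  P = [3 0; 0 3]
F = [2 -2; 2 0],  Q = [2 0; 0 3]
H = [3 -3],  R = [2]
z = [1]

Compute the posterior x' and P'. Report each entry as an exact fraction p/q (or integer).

x̄ = F·x = [4, 0]
P̄ = F·P·Fᵀ + Q = [26 12; 12 15]
y = z − H·x̄ = [-11]
S = H·P̄·Hᵀ + R = [155]
K = P̄·Hᵀ·S⁻¹ = [42/155; -9/155]
x' = x̄ + K·y = [158/155, 99/155]
P' = (I − K·H)·P̄ = [2266/155 2238/155; 2238/155 2244/155]

x' = [158/155, 99/155]
P' = [2266/155 2238/155; 2238/155 2244/155]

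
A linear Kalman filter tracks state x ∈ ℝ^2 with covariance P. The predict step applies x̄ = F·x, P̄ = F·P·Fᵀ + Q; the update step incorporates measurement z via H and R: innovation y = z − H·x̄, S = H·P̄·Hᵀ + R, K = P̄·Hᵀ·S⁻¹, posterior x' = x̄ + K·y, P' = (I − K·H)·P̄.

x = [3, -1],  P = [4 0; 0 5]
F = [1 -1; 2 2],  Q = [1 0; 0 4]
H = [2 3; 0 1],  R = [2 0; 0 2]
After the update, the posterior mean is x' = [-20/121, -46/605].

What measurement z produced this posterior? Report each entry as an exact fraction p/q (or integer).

z = [-1, 1]

x̄ = F·x = [4, 4]
P̄ = F·P·Fᵀ + Q = [10 -2; -2 40]
S = H·P̄·Hᵀ + R = [378 116; 116 42]
K = P̄·Hᵀ·S⁻¹ = [41/121 -119/121; 58/605 416/605]
x' − x̄ = [-504/121, -2466/605] = K·y
y = (KᵀK)⁻¹·Kᵀ·(x' − x̄) = [-21, -3]
z = y + H·x̄ = [-21, -3] + [20, 4] = [-1, 1]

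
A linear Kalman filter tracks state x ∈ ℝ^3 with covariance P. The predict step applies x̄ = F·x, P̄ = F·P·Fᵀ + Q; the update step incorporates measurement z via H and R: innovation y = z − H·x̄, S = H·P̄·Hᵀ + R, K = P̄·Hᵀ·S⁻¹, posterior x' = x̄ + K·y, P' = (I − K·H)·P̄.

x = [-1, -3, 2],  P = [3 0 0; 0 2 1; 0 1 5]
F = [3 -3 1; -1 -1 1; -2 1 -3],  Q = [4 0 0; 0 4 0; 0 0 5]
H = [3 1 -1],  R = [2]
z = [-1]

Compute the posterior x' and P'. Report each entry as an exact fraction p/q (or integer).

x̄ = F·x = [8, 6, -7]
P̄ = F·P·Fᵀ + Q = [48 -2 -29; -2 12 -7; -29 -7 58]
y = z − H·x̄ = [-38]
S = H·P̄·Hᵀ + R = [680]
K = P̄·Hᵀ·S⁻¹ = [171/680; 13/680; -19/85]
x' = x̄ + K·y = [-529/340, 1793/340, 127/85]
P' = (I − K·H)·P̄ = [3399/680 -3583/680 784/85; -3583/680 7991/680 -348/85; 784/85 -348/85 2042/85]

x' = [-529/340, 1793/340, 127/85]
P' = [3399/680 -3583/680 784/85; -3583/680 7991/680 -348/85; 784/85 -348/85 2042/85]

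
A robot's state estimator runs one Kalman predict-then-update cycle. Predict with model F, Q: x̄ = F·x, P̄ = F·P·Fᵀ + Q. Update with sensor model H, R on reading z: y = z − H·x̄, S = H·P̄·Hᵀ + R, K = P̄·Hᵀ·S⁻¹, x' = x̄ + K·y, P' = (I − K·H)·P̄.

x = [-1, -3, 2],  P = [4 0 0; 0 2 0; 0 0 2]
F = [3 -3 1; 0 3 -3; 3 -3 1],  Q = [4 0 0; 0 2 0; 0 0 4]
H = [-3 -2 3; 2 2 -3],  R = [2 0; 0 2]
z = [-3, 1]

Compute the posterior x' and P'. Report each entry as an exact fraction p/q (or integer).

x' = [1978/1109, -4083/1109, -1760/1109]
P' = [4068/1109 -272/1109 3216/1109; -272/1109 32474/3327 20632/3327; 3216/1109 20632/3327 21956/3327]

x̄ = F·x = [8, -15, 8]
P̄ = F·P·Fᵀ + Q = [60 -24 56; -24 38 -24; 56 -24 60]
y = z − H·x̄ = [-33, 39]
S = H·P̄·Hᵀ + R = [226 -260; -260 358]
K = P̄·Hᵀ·S⁻¹ = [-1006/1109 -1028/1109; -302/3327 710/3327; -2170/3327 -2654/3327]
x' = x̄ + K·y = [1978/1109, -4083/1109, -1760/1109]
P' = (I − K·H)·P̄ = [4068/1109 -272/1109 3216/1109; -272/1109 32474/3327 20632/3327; 3216/1109 20632/3327 21956/3327]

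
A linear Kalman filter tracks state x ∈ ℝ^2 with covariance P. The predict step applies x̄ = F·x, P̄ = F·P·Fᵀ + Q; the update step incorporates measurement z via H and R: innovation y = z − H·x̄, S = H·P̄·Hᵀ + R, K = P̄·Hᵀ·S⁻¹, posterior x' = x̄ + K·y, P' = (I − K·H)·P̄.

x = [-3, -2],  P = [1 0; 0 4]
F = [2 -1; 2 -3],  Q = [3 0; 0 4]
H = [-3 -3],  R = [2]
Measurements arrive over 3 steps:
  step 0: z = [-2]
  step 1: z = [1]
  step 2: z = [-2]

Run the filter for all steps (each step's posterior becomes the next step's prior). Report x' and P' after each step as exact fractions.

step 0: x' = [-2006/785, 504/157], P' = [2074/785 -404/157; -404/157 428/157]
step 1: x' = [270715/1239601, -719600/1239601], P' = [2257254/1239601 -2153760/1239601; -2153760/1239601 2325384/1239601]
step 2: x' = [88682516/1360756817, 824758414/1360756817], P' = [2477719602/1360756817 -2363872620/1360756817; -2363872620/1360756817 2551865108/1360756817]

step 0: x̄ = F·x = [-4, 0]
step 0: P̄ = F·P·Fᵀ + Q = [11 16; 16 44]
step 0: y = z − H·x̄ = [-14]
step 0: S = H·P̄·Hᵀ + R = [785]
step 0: K = P̄·Hᵀ·S⁻¹ = [-81/785; -36/157]
step 0: x' = x̄ + K·y = [-2006/785, 504/157]
step 0: P' = (I − K·H)·P̄ = [2074/785 -404/157; -404/157 428/157]
step 1: x̄ = F·x = [-6532/785, -11572/785]
step 1: P̄ = F·P·Fᵀ + Q = [20871/785 30876/785; 30876/785 54936/785]
step 1: y = z − H·x̄ = [-53527/785]
step 1: S = H·P̄·Hᵀ + R = [1239601/785]
step 1: K = P̄·Hᵀ·S⁻¹ = [-155241/1239601; -257436/1239601]
step 1: x' = x̄ + K·y = [270715/1239601, -719600/1239601]
step 1: P' = (I − K·H)·P̄ = [2257254/1239601 -2153760/1239601; -2153760/1239601 2325384/1239601]
step 2: x̄ = F·x = [1261030/1239601, 2700230/1239601]
step 2: P̄ = F·P·Fᵀ + Q = [23688243/1239601 33235248/1239601; 33235248/1239601 60760996/1239601]
step 2: y = z − H·x̄ = [9404578/1239601]
step 2: S = H·P̄·Hᵀ + R = [1360756817/1239601]
step 2: K = P̄·Hᵀ·S⁻¹ = [-170770473/1360756817; -281988732/1360756817]
step 2: x' = x̄ + K·y = [88682516/1360756817, 824758414/1360756817]
step 2: P' = (I − K·H)·P̄ = [2477719602/1360756817 -2363872620/1360756817; -2363872620/1360756817 2551865108/1360756817]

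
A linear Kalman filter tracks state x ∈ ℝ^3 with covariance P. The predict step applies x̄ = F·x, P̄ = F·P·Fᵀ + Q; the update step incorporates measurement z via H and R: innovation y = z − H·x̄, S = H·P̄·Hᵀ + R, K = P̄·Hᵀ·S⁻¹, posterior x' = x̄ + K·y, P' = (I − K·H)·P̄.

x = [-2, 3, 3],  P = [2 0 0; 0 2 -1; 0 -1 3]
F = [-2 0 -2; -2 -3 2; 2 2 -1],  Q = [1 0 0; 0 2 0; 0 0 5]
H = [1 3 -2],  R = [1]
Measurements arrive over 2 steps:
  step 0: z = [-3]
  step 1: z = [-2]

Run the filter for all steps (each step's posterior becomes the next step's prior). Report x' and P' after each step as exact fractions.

step 0: x̄ = F·x = [-2, 1, -1]
step 0: P̄ = F·P·Fᵀ + Q = [21 -10 2; -10 52 -33; 2 -33 28]
step 0: y = z − H·x̄ = [-6]
step 0: S = H·P̄·Hᵀ + R = [930]
step 0: K = P̄·Hᵀ·S⁻¹ = [-13/930; 106/465; -51/310]
step 0: x' = x̄ + K·y = [-297/155, -57/155, -2/155]
step 0: P' = (I − K·H)·P̄ = [19361/930 -3272/465 -43/310; -3272/465 1708/465 291/155; -43/310 291/155 877/310]
step 1: x̄ = F·x = [598/155, 761/155, -706/155]
step 1: P̄ = F·P·Fᵀ + Q = [43933/465 19066/465 -26366/465; 19066/465 11062/465 -13157/465; -26366/465 -13157/465 39569/930]
step 1: y = z − H·x̄ = [-4603/155]
step 1: S = H·P̄·Hᵀ + R = [600838/465]
step 1: K = P̄·Hᵀ·S⁻¹ = [153863/600838; 39283/300419; -7529/42917]
step 1: x' = x̄ + K·y = [-2251163/600838, 308382/300419, 28107/42917]
step 1: P' = (I − K·H)·P̄ = [5855469/600838 -680455/300419 57817/42917; -680455/300419 509520/300419 57773/42917; 57817/42917 57773/42917 34095/12262]

step 0: x' = [-297/155, -57/155, -2/155], P' = [19361/930 -3272/465 -43/310; -3272/465 1708/465 291/155; -43/310 291/155 877/310]
step 1: x' = [-2251163/600838, 308382/300419, 28107/42917], P' = [5855469/600838 -680455/300419 57817/42917; -680455/300419 509520/300419 57773/42917; 57817/42917 57773/42917 34095/12262]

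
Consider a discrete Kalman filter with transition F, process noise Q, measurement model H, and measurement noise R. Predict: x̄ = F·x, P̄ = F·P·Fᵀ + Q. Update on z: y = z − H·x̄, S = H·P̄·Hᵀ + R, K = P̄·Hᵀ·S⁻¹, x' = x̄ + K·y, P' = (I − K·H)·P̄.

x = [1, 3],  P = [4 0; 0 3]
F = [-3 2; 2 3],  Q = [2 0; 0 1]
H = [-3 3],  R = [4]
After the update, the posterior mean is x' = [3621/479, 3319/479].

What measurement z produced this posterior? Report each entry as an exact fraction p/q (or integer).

x̄ = F·x = [3, 11]
P̄ = F·P·Fᵀ + Q = [50 -6; -6 44]
S = H·P̄·Hᵀ + R = [958]
K = P̄·Hᵀ·S⁻¹ = [-84/479; 75/479]
x' − x̄ = [2184/479, -1950/479] = K·y
y = (KᵀK)⁻¹·Kᵀ·(x' − x̄) = [-26]
z = y + H·x̄ = [-26] + [24] = [-2]

z = [-2]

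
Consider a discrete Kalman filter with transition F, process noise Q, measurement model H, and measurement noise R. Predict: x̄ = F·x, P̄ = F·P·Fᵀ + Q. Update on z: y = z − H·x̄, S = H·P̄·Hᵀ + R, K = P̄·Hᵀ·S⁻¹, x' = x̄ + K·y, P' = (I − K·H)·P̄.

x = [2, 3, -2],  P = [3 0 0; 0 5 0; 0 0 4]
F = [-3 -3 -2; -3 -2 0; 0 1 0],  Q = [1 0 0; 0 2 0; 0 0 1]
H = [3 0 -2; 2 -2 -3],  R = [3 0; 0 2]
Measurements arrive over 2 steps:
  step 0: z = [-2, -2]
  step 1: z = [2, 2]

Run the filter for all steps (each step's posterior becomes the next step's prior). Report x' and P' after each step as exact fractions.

step 0: x' = [28557/67007, -91671/67007, 118736/67007], P' = [84985/67007 -54614/67007 95652/67007; -54614/67007 146519/67007 -116232/67007; 95652/67007 -116232/67007 145518/67007]
step 1: x' = [-14644949/28576883, 400515426/314345713, -51439208/28576883], P' = [35224497/28576883 -18351664/28576883 38105580/28576883; -18351664/28576883 535858677/314345713 -39731604/28576883; 38105580/28576883 -39731604/28576883 55904550/28576883]

step 0: x̄ = F·x = [-11, -12, 3]
step 0: P̄ = F·P·Fᵀ + Q = [89 57 -15; 57 49 -10; -15 -10 6]
step 0: y = z − H·x̄ = [37, 5]
step 0: S = H·P̄·Hᵀ + R = [1008 383; 383 212]
step 0: K = P̄·Hᵀ·S⁻¹ = [21217/67007 -3879/67007; 22874/67007 -26785/67007; -1360/67007 -6393/67007]
step 0: x' = x̄ + K·y = [28557/67007, -91671/67007, 118736/67007]
step 0: P' = (I − K·H)·P̄ = [84985/67007 -54614/67007 95652/67007; -54614/67007 146519/67007 -116232/67007; 95652/67007 -116232/67007 145518/67007]
step 1: x̄ = F·x = [-48130/67007, 97671/67007, -91671/67007]
step 1: P̄ = F·P·Fᵀ + Q = [1502603/67007 933753/67007 -43251/67007; 933753/67007 829587/67007 -129196/67007; -43251/67007 -129196/67007 213526/67007]
step 1: y = z − H·x̄ = [95062/67007, 150603/67007]
step 1: S = H·P̄·Hᵀ + R = [15097564/67007 4739735/67007; 4739735/67007 2883144/67007]
step 1: K = P̄·Hᵀ·S⁻¹ = [9820777/28576883 -3582209/28576883; 8136072/28576883 -82155515/314345713; 835880/28576883 -6019641/28576883]
step 1: x' = x̄ + K·y = [-14644949/28576883, 400515426/314345713, -51439208/28576883]
step 1: P' = (I − K·H)·P̄ = [35224497/28576883 -18351664/28576883 38105580/28576883; -18351664/28576883 535858677/314345713 -39731604/28576883; 38105580/28576883 -39731604/28576883 55904550/28576883]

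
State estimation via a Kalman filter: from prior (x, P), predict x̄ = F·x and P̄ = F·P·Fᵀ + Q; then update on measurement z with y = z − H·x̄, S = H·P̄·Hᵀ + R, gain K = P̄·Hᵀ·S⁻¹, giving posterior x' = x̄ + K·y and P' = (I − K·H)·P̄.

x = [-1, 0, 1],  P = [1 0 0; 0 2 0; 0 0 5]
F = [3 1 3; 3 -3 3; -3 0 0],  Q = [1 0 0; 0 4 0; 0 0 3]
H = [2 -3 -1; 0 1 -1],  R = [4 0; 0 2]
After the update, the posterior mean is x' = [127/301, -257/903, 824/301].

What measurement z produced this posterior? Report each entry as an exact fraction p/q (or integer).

x̄ = F·x = [0, 0, 3]
P̄ = F·P·Fᵀ + Q = [57 48 -9; 48 76 -9; -9 -9 12]
S = H·P̄·Hᵀ + R = [334 -120; -120 108]
K = P̄·Hᵀ·S⁻¹ = [127/602 2753/3612; -257/1806 6815/10836; -79/602 -1229/3612]
x' − x̄ = [127/301, -257/903, -79/301] = K·y
y = (KᵀK)⁻¹·Kᵀ·(x' − x̄) = [2, 0]
z = y + H·x̄ = [2, 0] + [-3, -3] = [-1, -3]

z = [-1, -3]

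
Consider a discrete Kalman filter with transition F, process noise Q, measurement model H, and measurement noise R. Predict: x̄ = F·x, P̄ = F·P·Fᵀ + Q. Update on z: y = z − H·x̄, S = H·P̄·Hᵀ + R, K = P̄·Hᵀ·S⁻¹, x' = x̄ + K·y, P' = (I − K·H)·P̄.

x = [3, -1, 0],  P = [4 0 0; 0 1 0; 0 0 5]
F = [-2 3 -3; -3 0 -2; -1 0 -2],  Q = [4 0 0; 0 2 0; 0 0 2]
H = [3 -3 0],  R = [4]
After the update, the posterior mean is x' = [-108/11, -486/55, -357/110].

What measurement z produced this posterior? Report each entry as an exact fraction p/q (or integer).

z = [-3]

x̄ = F·x = [-9, -9, -3]
P̄ = F·P·Fᵀ + Q = [74 54 38; 54 58 32; 38 32 26]
S = H·P̄·Hᵀ + R = [220]
K = P̄·Hᵀ·S⁻¹ = [3/11; -3/55; 9/110]
x' − x̄ = [-9/11, 9/55, -27/110] = K·y
y = (KᵀK)⁻¹·Kᵀ·(x' − x̄) = [-3]
z = y + H·x̄ = [-3] + [0] = [-3]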